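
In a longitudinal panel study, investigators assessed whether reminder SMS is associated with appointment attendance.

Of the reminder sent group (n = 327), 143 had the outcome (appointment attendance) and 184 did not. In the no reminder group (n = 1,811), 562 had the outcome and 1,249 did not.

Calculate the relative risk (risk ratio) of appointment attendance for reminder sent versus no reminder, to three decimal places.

1.409

From the description: a = 143, b = 184, c = 562, d = 1249.
Risk in exposed = 143/327 = 0.43731; risk in unexposed = 562/1811 = 0.31033.
RR = 0.43731 / 0.31033 = 1.40919
The risk among the exposed is 1.41 times that among the unexposed.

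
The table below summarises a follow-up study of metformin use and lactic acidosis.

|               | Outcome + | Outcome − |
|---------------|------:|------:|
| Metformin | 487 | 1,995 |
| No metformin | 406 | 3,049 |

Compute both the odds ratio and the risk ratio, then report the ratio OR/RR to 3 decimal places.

1.098

Cells: a = 487, b = 1995, c = 406, d = 3049.
OR = (487·3049)/(1995·406) = 1484863/809970 = 1.83323
Risk in exposed = 487/2482 = 0.19621; risk in unexposed = 406/3455 = 0.11751; RR = 1.66974
OR/RR = 1.83323 / 1.66974 = 1.09791
The outcome is not rare, so the OR lies further from 1 than the RR.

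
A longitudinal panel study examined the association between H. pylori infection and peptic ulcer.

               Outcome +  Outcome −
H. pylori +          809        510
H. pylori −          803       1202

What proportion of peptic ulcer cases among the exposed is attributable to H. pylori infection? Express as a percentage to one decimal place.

Cells: a = 809, b = 510, c = 803, d = 1202.
Risk in exposed = 809/1319 = 0.61334; risk in unexposed = 803/2005 = 0.40050.
RR = 0.61334/0.40050 = 1.53145
AR% = (RR − 1)/RR × 100 = (1.53145 − 1)/1.53145 × 100 = 34.7024%

34.7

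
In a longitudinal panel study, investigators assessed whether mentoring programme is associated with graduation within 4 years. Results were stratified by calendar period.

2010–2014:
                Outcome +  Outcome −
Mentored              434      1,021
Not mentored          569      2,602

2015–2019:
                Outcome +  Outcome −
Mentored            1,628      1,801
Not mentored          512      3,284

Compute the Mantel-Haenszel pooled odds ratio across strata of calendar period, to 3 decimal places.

3.886

OR_MH = Σ(aᵢdᵢ/nᵢ) / Σ(bᵢcᵢ/nᵢ), where nᵢ is the stratum total.
Stratum 1 (2010–2014): n = 4626; a·d/n = 434·2602/4626 = 244.1133; b·c/n = 1021·569/4626 = 125.5834
Stratum 2 (2015–2019): n = 7225; a·d/n = 1628·3284/7225 = 739.9795; b·c/n = 1801·512/7225 = 127.6280
OR_MH = (244.1133 + 739.9795) / (125.5834 + 127.6280) = 984.0928 / 253.2114 = 3.88645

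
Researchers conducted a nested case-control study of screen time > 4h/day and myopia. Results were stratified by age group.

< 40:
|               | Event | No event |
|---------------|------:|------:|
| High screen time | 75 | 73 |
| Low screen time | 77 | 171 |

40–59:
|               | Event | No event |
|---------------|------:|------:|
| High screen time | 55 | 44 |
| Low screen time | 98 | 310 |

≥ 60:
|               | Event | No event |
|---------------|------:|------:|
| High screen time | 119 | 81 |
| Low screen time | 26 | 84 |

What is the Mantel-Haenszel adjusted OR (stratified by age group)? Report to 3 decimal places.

3.332

OR_MH = Σ(aᵢdᵢ/nᵢ) / Σ(bᵢcᵢ/nᵢ), where nᵢ is the stratum total.
Stratum 1 (< 40): n = 396; a·d/n = 75·171/396 = 32.3864; b·c/n = 73·77/396 = 14.1944
Stratum 2 (40–59): n = 507; a·d/n = 55·310/507 = 33.6292; b·c/n = 44·98/507 = 8.5049
Stratum 3 (≥ 60): n = 310; a·d/n = 119·84/310 = 32.2452; b·c/n = 81·26/310 = 6.7935
OR_MH = (32.3864 + 33.6292 + 32.2452) / (14.1944 + 8.5049 + 6.7935) = 98.2607 / 29.4929 = 3.33167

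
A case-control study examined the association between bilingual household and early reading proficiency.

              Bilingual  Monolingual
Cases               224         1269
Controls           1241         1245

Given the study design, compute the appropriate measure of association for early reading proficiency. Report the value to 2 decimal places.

0.18

Reading the table with exposure as columns: a = 224 (Bilingual, case), b = 1241 (Bilingual, non-case), c = 1269 (Monolingual, case), d = 1245.
This is a case-control study: participants were sampled on outcome status, so risks in the source population cannot be estimated directly — relative risk is not valid here. The odds ratio is the appropriate measure.
OR = (a·d)/(b·c) = (224 × 1245) / (1241 × 1269) = 278880 / 1574829 = 0.17709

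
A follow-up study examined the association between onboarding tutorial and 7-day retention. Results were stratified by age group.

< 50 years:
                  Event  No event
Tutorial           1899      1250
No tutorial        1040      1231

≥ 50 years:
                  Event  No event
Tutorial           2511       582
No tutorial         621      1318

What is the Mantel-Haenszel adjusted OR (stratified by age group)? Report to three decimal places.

3.494

OR_MH = Σ(aᵢdᵢ/nᵢ) / Σ(bᵢcᵢ/nᵢ), where nᵢ is the stratum total.
Stratum 1 (< 50 years): n = 5420; a·d/n = 1899·1231/5420 = 431.3042; b·c/n = 1250·1040/5420 = 239.8524
Stratum 2 (≥ 50 years): n = 5032; a·d/n = 2511·1318/5032 = 657.6904; b·c/n = 582·621/5032 = 71.8247
OR_MH = (431.3042 + 657.6904) / (239.8524 + 71.8247) = 1088.9946 / 311.6771 = 3.49398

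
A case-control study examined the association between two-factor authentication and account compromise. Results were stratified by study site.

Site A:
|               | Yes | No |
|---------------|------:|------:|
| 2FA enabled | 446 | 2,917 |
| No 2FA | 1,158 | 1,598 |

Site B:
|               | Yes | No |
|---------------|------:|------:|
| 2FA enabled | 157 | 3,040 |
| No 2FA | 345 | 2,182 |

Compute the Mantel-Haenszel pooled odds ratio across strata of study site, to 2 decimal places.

OR_MH = Σ(aᵢdᵢ/nᵢ) / Σ(bᵢcᵢ/nᵢ), where nᵢ is the stratum total.
Stratum 1 (Site A): n = 6119; a·d/n = 446·1598/6119 = 116.4746; b·c/n = 2917·1158/6119 = 552.0324
Stratum 2 (Site B): n = 5724; a·d/n = 157·2182/5724 = 59.8487; b·c/n = 3040·345/5724 = 183.2285
OR_MH = (116.4746 + 59.8487) / (552.0324 + 183.2285) = 176.3233 / 735.2609 = 0.23981

0.24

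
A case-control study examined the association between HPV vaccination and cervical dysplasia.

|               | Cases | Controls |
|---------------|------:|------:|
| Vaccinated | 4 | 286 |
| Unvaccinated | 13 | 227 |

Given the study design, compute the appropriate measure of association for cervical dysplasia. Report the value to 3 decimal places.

Cells: a = 4, b = 286, c = 13, d = 227.
This is a case-control study: participants were sampled on outcome status, so risks in the source population cannot be estimated directly — relative risk is not valid here. The odds ratio is the appropriate measure.
OR = (a·d)/(b·c) = (4 × 227) / (286 × 13) = 908 / 3718 = 0.24422

0.244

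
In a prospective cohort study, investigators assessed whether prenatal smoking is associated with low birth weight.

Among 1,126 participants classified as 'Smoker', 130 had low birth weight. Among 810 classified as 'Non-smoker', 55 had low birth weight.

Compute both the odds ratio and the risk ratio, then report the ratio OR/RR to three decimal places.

From the description: a = 130, b = 996, c = 55, d = 755.
OR = (130·755)/(996·55) = 98150/54780 = 1.79171
Risk in exposed = 130/1126 = 0.11545; risk in unexposed = 55/810 = 0.06790; RR = 1.70031
OR/RR = 1.79171 / 1.70031 = 1.05376
The outcome is not rare, so the OR lies further from 1 than the RR.

1.054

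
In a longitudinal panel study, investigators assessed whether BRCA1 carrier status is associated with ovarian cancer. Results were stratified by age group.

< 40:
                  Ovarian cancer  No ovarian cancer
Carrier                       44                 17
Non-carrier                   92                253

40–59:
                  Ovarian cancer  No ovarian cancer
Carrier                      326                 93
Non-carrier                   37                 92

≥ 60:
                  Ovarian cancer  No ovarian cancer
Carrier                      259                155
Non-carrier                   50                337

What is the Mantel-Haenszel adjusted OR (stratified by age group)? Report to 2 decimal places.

OR_MH = Σ(aᵢdᵢ/nᵢ) / Σ(bᵢcᵢ/nᵢ), where nᵢ is the stratum total.
Stratum 1 (< 40): n = 406; a·d/n = 44·253/406 = 27.4187; b·c/n = 17·92/406 = 3.8522
Stratum 2 (40–59): n = 548; a·d/n = 326·92/548 = 54.7299; b·c/n = 93·37/548 = 6.2792
Stratum 3 (≥ 60): n = 801; a·d/n = 259·337/801 = 108.9675; b·c/n = 155·50/801 = 9.6754
OR_MH = (27.4187 + 54.7299 + 108.9675) / (3.8522 + 6.2792 + 9.6754) = 191.1162 / 19.8068 = 9.64901

9.65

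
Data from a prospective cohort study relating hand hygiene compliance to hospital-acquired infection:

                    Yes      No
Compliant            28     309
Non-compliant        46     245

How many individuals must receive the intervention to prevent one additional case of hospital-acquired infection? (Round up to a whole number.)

Risk in treated group = 28/337 = 0.08309; risk in control = 46/291 = 0.15808.
Absolute risk reduction = 0.15808 − 0.08309 = 0.07499
NNT = 1 / ARR = 1 / 0.07499 = 13.335 → round up → 14

14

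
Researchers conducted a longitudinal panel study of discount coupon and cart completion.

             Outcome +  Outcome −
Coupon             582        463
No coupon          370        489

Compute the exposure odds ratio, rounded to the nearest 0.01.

1.66

Cells: a = 582, b = 463, c = 370, d = 489.
OR = (a·d)/(b·c) = (582 × 489) / (463 × 370) = 284598 / 171310 = 1.66130
The odds of cart completion are about 1.66 times as high in the coupon group.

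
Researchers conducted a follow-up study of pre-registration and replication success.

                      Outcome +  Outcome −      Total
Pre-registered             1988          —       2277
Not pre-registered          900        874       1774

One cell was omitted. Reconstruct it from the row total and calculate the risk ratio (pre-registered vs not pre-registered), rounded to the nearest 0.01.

1.72

The missing cell is in the exposed row: 2277 − 1988 = 289.
So a = 1988, b = 289, c = 900, d = 874.
RR = [a/(a+b)] / [c/(c+d)] = (1988/2277) / (900/1774) = 0.87308/0.50733 = 1.72093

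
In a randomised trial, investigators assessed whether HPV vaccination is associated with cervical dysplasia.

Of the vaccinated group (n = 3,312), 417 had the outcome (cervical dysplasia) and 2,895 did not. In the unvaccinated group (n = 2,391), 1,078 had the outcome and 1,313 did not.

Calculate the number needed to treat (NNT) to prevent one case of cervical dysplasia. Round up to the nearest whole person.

4

Risk in treated group = 417/3312 = 0.12591; risk in control = 1078/2391 = 0.45086.
Absolute risk reduction = 0.45086 − 0.12591 = 0.32495
NNT = 1 / ARR = 1 / 0.32495 = 3.077 → round up → 4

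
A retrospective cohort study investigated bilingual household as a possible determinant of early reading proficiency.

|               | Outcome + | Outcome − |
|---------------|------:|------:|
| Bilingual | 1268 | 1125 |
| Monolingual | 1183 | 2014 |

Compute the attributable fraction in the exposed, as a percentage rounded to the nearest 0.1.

30.2

Cells: a = 1268, b = 1125, c = 1183, d = 2014.
Risk in exposed = 1268/2393 = 0.52988; risk in unexposed = 1183/3197 = 0.37003.
RR = 0.52988/0.37003 = 1.43197
AR% = (RR − 1)/RR × 100 = (1.43197 − 1)/1.43197 × 100 = 30.1662%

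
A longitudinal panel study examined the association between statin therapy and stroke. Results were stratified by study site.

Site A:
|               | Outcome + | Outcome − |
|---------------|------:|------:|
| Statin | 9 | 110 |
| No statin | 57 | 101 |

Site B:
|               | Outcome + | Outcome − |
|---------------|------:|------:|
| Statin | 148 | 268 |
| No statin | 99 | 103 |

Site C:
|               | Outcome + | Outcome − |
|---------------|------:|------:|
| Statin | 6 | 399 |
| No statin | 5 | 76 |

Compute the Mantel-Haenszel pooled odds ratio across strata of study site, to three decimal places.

0.415

OR_MH = Σ(aᵢdᵢ/nᵢ) / Σ(bᵢcᵢ/nᵢ), where nᵢ is the stratum total.
Stratum 1 (Site A): n = 277; a·d/n = 9·101/277 = 3.2816; b·c/n = 110·57/277 = 22.6354
Stratum 2 (Site B): n = 618; a·d/n = 148·103/618 = 24.6667; b·c/n = 268·99/618 = 42.9320
Stratum 3 (Site C): n = 486; a·d/n = 6·76/486 = 0.9383; b·c/n = 399·5/486 = 4.1049
OR_MH = (3.2816 + 24.6667 + 0.9383) / (22.6354 + 42.9320 + 4.1049) = 28.8865 / 69.6724 = 0.41461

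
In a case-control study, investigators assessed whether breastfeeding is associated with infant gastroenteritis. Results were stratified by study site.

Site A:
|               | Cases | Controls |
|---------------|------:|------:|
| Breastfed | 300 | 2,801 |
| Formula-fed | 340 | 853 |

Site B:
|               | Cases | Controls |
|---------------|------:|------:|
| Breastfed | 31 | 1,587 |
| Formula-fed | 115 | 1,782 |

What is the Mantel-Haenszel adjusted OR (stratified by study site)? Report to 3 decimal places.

OR_MH = Σ(aᵢdᵢ/nᵢ) / Σ(bᵢcᵢ/nᵢ), where nᵢ is the stratum total.
Stratum 1 (Site A): n = 4294; a·d/n = 300·853/4294 = 59.5948; b·c/n = 2801·340/4294 = 221.7839
Stratum 2 (Site B): n = 3515; a·d/n = 31·1782/3515 = 15.7161; b·c/n = 1587·115/3515 = 51.9218
OR_MH = (59.5948 + 15.7161) / (221.7839 + 51.9218) = 75.3109 / 273.7056 = 0.27515

0.275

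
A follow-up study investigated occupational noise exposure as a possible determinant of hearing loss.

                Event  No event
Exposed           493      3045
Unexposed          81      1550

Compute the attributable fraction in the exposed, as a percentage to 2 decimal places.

Cells: a = 493, b = 3045, c = 81, d = 1550.
Risk in exposed = 493/3538 = 0.13934; risk in unexposed = 81/1631 = 0.04966.
RR = 0.13934/0.04966 = 2.80581
AR% = (RR − 1)/RR × 100 = (2.80581 − 1)/2.80581 × 100 = 64.3596%

64.36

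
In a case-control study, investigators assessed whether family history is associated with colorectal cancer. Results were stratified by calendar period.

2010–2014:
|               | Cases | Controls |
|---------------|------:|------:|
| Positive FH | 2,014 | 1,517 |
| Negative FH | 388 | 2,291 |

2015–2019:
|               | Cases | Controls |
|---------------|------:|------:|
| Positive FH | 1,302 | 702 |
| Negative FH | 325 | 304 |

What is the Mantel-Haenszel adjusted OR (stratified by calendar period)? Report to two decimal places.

OR_MH = Σ(aᵢdᵢ/nᵢ) / Σ(bᵢcᵢ/nᵢ), where nᵢ is the stratum total.
Stratum 1 (2010–2014): n = 6210; a·d/n = 2014·2291/6210 = 743.0071; b·c/n = 1517·388/6210 = 94.7820
Stratum 2 (2015–2019): n = 2633; a·d/n = 1302·304/2633 = 150.3259; b·c/n = 702·325/2633 = 86.6502
OR_MH = (743.0071 + 150.3259) / (94.7820 + 86.6502) = 893.3329 / 181.4322 = 4.92378

4.92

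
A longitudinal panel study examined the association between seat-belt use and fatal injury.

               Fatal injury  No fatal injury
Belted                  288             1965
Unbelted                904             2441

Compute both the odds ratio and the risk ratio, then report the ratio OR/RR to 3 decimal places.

Cells: a = 288, b = 1965, c = 904, d = 2441.
OR = (288·2441)/(1965·904) = 703008/1776360 = 0.39576
Risk in exposed = 288/2253 = 0.12783; risk in unexposed = 904/3345 = 0.27025; RR = 0.47300
OR/RR = 0.39576 / 0.47300 = 0.83670
The outcome is not rare, so the OR lies further from 1 than the RR.

0.837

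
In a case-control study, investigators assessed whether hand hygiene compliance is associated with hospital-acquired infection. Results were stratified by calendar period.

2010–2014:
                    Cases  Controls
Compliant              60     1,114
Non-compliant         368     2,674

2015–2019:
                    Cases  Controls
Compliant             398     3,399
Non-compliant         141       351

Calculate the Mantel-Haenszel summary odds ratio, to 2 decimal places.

0.34

OR_MH = Σ(aᵢdᵢ/nᵢ) / Σ(bᵢcᵢ/nᵢ), where nᵢ is the stratum total.
Stratum 1 (2010–2014): n = 4216; a·d/n = 60·2674/4216 = 38.0550; b·c/n = 1114·368/4216 = 97.2372
Stratum 2 (2015–2019): n = 4289; a·d/n = 398·351/4289 = 32.5712; b·c/n = 3399·141/4289 = 111.7414
OR_MH = (38.0550 + 32.5712) / (97.2372 + 111.7414) = 70.6263 / 208.9786 = 0.33796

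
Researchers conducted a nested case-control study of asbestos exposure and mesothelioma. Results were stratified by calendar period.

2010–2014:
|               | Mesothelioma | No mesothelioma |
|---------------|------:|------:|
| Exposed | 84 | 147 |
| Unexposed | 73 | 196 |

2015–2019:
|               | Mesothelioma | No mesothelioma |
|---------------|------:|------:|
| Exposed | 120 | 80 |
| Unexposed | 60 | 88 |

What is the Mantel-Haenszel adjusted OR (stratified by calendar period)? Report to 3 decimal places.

1.795

OR_MH = Σ(aᵢdᵢ/nᵢ) / Σ(bᵢcᵢ/nᵢ), where nᵢ is the stratum total.
Stratum 1 (2010–2014): n = 500; a·d/n = 84·196/500 = 32.9280; b·c/n = 147·73/500 = 21.4620
Stratum 2 (2015–2019): n = 348; a·d/n = 120·88/348 = 30.3448; b·c/n = 80·60/348 = 13.7931
OR_MH = (32.9280 + 30.3448) / (21.4620 + 13.7931) = 63.2728 / 35.2551 = 1.79471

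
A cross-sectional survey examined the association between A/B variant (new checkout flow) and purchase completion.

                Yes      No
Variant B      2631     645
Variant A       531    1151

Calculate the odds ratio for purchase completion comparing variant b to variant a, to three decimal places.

Cells: a = 2631, b = 645, c = 531, d = 1151.
OR = (a·d)/(b·c) = (2631 × 1151) / (645 × 531) = 3028281 / 342495 = 8.84183
The odds of purchase completion are about 8.84 times as high in the variant b group.

8.842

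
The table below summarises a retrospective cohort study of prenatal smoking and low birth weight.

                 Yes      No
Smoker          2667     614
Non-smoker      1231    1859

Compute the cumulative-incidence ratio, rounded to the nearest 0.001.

2.040

Cells: a = 2667, b = 614, c = 1231, d = 1859.
Risk in exposed = 2667/3281 = 0.81286; risk in unexposed = 1231/3090 = 0.39838.
RR = 0.81286 / 0.39838 = 2.04041
The risk among the exposed is 2.04 times that among the unexposed.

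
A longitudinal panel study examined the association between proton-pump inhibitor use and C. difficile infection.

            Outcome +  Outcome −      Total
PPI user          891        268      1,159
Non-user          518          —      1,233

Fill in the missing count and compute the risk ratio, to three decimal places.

The missing cell is in the unexposed row: 1233 − 518 = 715.
So a = 891, b = 268, c = 518, d = 715.
RR = [a/(a+b)] / [c/(c+d)] = (891/1159) / (518/1233) = 0.76877/0.42011 = 1.82990

1.830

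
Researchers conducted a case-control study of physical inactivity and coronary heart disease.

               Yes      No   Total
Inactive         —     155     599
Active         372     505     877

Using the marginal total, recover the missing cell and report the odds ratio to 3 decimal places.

The missing cell is in the exposed row: 599 − 155 = 444.
So a = 444, b = 155, c = 372, d = 505.
OR = (a·d)/(b·c) = (444 × 505) / (155 × 372) = 224220 / 57660 = 3.88866

3.889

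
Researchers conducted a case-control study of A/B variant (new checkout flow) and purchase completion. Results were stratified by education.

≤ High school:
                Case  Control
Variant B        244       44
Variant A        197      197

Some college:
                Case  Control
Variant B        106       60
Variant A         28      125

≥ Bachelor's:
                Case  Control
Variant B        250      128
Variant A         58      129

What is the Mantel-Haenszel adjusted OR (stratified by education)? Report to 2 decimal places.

OR_MH = Σ(aᵢdᵢ/nᵢ) / Σ(bᵢcᵢ/nᵢ), where nᵢ is the stratum total.
Stratum 1 (≤ High school): n = 682; a·d/n = 244·197/682 = 70.4809; b·c/n = 44·197/682 = 12.7097
Stratum 2 (Some college): n = 319; a·d/n = 106·125/319 = 41.5361; b·c/n = 60·28/319 = 5.2665
Stratum 3 (≥ Bachelor's): n = 565; a·d/n = 250·129/565 = 57.0796; b·c/n = 128·58/565 = 13.1398
OR_MH = (70.4809 + 41.5361 + 57.0796) / (12.7097 + 5.2665 + 13.1398) = 169.0966 / 31.1160 = 5.43440

5.43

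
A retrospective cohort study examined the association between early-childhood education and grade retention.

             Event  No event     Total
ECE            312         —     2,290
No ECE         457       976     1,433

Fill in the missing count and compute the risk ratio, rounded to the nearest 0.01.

0.43

The missing cell is in the exposed row: 2290 − 312 = 1978.
So a = 312, b = 1978, c = 457, d = 976.
RR = [a/(a+b)] / [c/(c+d)] = (312/2290) / (457/1433) = 0.13624/0.31891 = 0.42722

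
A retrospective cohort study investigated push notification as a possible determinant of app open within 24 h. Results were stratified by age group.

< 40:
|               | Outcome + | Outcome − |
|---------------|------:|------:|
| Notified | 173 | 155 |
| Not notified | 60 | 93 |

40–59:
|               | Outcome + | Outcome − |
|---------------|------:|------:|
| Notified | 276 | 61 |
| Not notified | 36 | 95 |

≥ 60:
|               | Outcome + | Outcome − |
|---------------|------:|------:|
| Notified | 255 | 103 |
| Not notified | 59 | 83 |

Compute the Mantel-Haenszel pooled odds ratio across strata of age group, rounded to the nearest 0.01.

3.64

OR_MH = Σ(aᵢdᵢ/nᵢ) / Σ(bᵢcᵢ/nᵢ), where nᵢ is the stratum total.
Stratum 1 (< 40): n = 481; a·d/n = 173·93/481 = 33.4491; b·c/n = 155·60/481 = 19.3347
Stratum 2 (40–59): n = 468; a·d/n = 276·95/468 = 56.0256; b·c/n = 61·36/468 = 4.6923
Stratum 3 (≥ 60): n = 500; a·d/n = 255·83/500 = 42.3300; b·c/n = 103·59/500 = 12.1540
OR_MH = (33.4491 + 56.0256 + 42.3300) / (19.3347 + 4.6923 + 12.1540) = 131.8047 / 36.1810 = 3.64292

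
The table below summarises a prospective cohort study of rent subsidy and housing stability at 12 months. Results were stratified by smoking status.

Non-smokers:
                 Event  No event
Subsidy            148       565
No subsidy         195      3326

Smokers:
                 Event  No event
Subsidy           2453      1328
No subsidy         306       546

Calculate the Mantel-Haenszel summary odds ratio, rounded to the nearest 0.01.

3.56

OR_MH = Σ(aᵢdᵢ/nᵢ) / Σ(bᵢcᵢ/nᵢ), where nᵢ is the stratum total.
Stratum 1 (Non-smokers): n = 4234; a·d/n = 148·3326/4234 = 116.2607; b·c/n = 565·195/4234 = 26.0215
Stratum 2 (Smokers): n = 4633; a·d/n = 2453·546/4633 = 289.0866; b·c/n = 1328·306/4633 = 87.7116
OR_MH = (116.2607 + 289.0866) / (26.0215 + 87.7116) = 405.3473 / 113.7331 = 3.56402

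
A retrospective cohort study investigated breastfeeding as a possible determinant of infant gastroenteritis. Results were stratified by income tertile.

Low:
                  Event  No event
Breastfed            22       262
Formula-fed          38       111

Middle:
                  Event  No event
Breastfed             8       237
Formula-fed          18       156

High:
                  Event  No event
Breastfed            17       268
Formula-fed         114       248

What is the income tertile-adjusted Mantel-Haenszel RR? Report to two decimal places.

0.24

RR_MH = Σ(aᵢ·n₀ᵢ/nᵢ) / Σ(cᵢ·n₁ᵢ/nᵢ), with n₁ᵢ = aᵢ+bᵢ (exposed), n₀ᵢ = cᵢ+dᵢ (unexposed), nᵢ = n₁ᵢ+n₀ᵢ.
Stratum 1 (Low): n₁ = 284, n₀ = 149, n = 433; a·n₀/n = 22·149/433 = 7.5704; c·n₁/n = 38·284/433 = 24.9238
Stratum 2 (Middle): n₁ = 245, n₀ = 174, n = 419; a·n₀/n = 8·174/419 = 3.3222; c·n₁/n = 18·245/419 = 10.5251
Stratum 3 (High): n₁ = 285, n₀ = 362, n = 647; a·n₀/n = 17·362/647 = 9.5116; c·n₁/n = 114·285/647 = 50.2164
RR_MH = (7.5704 + 3.3222 + 9.5116) / (24.9238 + 10.5251 + 50.2164) = 20.4042 / 85.6652 = 0.23819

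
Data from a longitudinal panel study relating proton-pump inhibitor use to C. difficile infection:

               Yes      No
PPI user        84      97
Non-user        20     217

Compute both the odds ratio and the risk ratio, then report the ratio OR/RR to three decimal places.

1.709

Cells: a = 84, b = 97, c = 20, d = 217.
OR = (84·217)/(97·20) = 18228/1940 = 9.39588
Risk in exposed = 84/181 = 0.46409; risk in unexposed = 20/237 = 0.08439; RR = 5.49945
OR/RR = 9.39588 / 5.49945 = 1.70851
The outcome is not rare, so the OR lies further from 1 than the RR.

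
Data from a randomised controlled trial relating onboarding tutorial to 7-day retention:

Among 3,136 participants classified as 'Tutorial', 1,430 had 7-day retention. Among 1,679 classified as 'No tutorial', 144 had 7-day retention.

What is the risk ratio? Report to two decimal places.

From the description: a = 1430, b = 1706, c = 144, d = 1535.
Risk in exposed = 1430/3136 = 0.45599; risk in unexposed = 144/1679 = 0.08577.
RR = 0.45599 / 0.08577 = 5.31677
The risk among the exposed is 5.32 times that among the unexposed.

5.32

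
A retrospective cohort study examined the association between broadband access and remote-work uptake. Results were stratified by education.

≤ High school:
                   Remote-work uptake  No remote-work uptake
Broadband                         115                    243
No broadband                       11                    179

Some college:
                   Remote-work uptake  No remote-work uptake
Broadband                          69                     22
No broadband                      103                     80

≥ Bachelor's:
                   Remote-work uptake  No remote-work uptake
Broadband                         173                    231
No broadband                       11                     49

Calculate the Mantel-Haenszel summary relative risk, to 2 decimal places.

RR_MH = Σ(aᵢ·n₀ᵢ/nᵢ) / Σ(cᵢ·n₁ᵢ/nᵢ), with n₁ᵢ = aᵢ+bᵢ (exposed), n₀ᵢ = cᵢ+dᵢ (unexposed), nᵢ = n₁ᵢ+n₀ᵢ.
Stratum 1 (≤ High school): n₁ = 358, n₀ = 190, n = 548; a·n₀/n = 115·190/548 = 39.8723; c·n₁/n = 11·358/548 = 7.1861
Stratum 2 (Some college): n₁ = 91, n₀ = 183, n = 274; a·n₀/n = 69·183/274 = 46.0839; c·n₁/n = 103·91/274 = 34.2080
Stratum 3 (≥ Bachelor's): n₁ = 404, n₀ = 60, n = 464; a·n₀/n = 173·60/464 = 22.3707; c·n₁/n = 11·404/464 = 9.5776
RR_MH = (39.8723 + 46.0839 + 22.3707) / (7.1861 + 34.2080 + 9.5776) = 108.3269 / 50.9717 = 2.12523

2.13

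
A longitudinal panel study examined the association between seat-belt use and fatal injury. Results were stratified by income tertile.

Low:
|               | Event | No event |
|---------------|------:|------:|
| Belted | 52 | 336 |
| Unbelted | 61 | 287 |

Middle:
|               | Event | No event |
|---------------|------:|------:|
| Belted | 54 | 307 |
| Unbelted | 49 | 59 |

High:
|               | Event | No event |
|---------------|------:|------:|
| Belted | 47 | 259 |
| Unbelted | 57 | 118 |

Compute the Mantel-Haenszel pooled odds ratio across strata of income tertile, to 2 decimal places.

OR_MH = Σ(aᵢdᵢ/nᵢ) / Σ(bᵢcᵢ/nᵢ), where nᵢ is the stratum total.
Stratum 1 (Low): n = 736; a·d/n = 52·287/736 = 20.2772; b·c/n = 336·61/736 = 27.8478
Stratum 2 (Middle): n = 469; a·d/n = 54·59/469 = 6.7932; b·c/n = 307·49/469 = 32.0746
Stratum 3 (High): n = 481; a·d/n = 47·118/481 = 11.5301; b·c/n = 259·57/481 = 30.6923
OR_MH = (20.2772 + 6.7932 + 11.5301) / (27.8478 + 32.0746 + 30.6923) = 38.6005 / 90.6148 = 0.42598

0.43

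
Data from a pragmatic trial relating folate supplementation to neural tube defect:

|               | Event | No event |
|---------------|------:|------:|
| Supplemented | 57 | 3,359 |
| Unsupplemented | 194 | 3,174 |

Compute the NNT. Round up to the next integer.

25

Risk in treated group = 57/3416 = 0.01669; risk in control = 194/3368 = 0.05760.
Absolute risk reduction = 0.05760 − 0.01669 = 0.04091
NNT = 1 / ARR = 1 / 0.04091 = 24.441 → round up → 25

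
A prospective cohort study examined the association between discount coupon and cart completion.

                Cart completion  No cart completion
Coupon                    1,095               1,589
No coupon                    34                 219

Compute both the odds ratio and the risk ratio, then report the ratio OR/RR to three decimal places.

1.462

Cells: a = 1095, b = 1589, c = 34, d = 219.
OR = (1095·219)/(1589·34) = 239805/54026 = 4.43870
Risk in exposed = 1095/2684 = 0.40797; risk in unexposed = 34/253 = 0.13439; RR = 3.03580
OR/RR = 4.43870 / 3.03580 = 1.46212
The outcome is not rare, so the OR lies further from 1 than the RR.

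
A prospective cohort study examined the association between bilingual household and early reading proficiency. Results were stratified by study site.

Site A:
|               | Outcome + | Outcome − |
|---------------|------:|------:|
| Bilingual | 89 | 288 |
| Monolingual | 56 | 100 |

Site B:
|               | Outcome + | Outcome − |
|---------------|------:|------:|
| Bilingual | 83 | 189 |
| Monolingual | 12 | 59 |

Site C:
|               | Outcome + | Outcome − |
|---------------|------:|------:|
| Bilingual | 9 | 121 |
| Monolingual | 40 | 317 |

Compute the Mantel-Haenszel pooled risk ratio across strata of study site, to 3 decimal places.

0.833

RR_MH = Σ(aᵢ·n₀ᵢ/nᵢ) / Σ(cᵢ·n₁ᵢ/nᵢ), with n₁ᵢ = aᵢ+bᵢ (exposed), n₀ᵢ = cᵢ+dᵢ (unexposed), nᵢ = n₁ᵢ+n₀ᵢ.
Stratum 1 (Site A): n₁ = 377, n₀ = 156, n = 533; a·n₀/n = 89·156/533 = 26.0488; c·n₁/n = 56·377/533 = 39.6098
Stratum 2 (Site B): n₁ = 272, n₀ = 71, n = 343; a·n₀/n = 83·71/343 = 17.1808; c·n₁/n = 12·272/343 = 9.5160
Stratum 3 (Site C): n₁ = 130, n₀ = 357, n = 487; a·n₀/n = 9·357/487 = 6.5975; c·n₁/n = 40·130/487 = 10.6776
RR_MH = (26.0488 + 17.1808 + 6.5975) / (39.6098 + 9.5160 + 10.6776) = 49.8271 / 59.8034 = 0.83318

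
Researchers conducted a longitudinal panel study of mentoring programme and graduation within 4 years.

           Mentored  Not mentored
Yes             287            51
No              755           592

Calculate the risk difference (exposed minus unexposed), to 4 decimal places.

Reading the table with exposure as columns: a = 287 (Mentored, case), b = 755 (Mentored, non-case), c = 51 (Not mentored, case), d = 592.
Risk in exposed = 287/1042 = 0.275432; risk in unexposed = 51/643 = 0.079316.
Risk difference = 0.275432 − 0.079316 = 0.196116

0.1961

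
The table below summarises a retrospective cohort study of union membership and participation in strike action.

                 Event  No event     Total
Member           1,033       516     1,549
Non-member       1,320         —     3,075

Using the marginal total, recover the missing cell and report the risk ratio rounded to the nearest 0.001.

1.554

The missing cell is in the unexposed row: 3075 − 1320 = 1755.
So a = 1033, b = 516, c = 1320, d = 1755.
RR = [a/(a+b)] / [c/(c+d)] = (1033/1549) / (1320/3075) = 0.66688/0.42927 = 1.55353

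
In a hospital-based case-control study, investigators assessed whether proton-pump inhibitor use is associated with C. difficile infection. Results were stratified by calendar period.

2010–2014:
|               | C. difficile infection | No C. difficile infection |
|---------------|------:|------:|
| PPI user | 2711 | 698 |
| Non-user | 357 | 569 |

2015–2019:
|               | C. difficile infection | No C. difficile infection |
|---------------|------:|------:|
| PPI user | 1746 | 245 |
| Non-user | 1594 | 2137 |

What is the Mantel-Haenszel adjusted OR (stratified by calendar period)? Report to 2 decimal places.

8.02

OR_MH = Σ(aᵢdᵢ/nᵢ) / Σ(bᵢcᵢ/nᵢ), where nᵢ is the stratum total.
Stratum 1 (2010–2014): n = 4335; a·d/n = 2711·569/4335 = 355.8383; b·c/n = 698·357/4335 = 57.4824
Stratum 2 (2015–2019): n = 5722; a·d/n = 1746·2137/5722 = 652.0800; b·c/n = 245·1594/5722 = 68.2506
OR_MH = (355.8383 + 652.0800) / (57.4824 + 68.2506) = 1007.9183 / 125.7330 = 8.01634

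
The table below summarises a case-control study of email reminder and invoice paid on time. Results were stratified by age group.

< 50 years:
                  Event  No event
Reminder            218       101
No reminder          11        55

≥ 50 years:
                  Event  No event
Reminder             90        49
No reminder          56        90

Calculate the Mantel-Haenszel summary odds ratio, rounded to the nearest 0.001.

4.760

OR_MH = Σ(aᵢdᵢ/nᵢ) / Σ(bᵢcᵢ/nᵢ), where nᵢ is the stratum total.
Stratum 1 (< 50 years): n = 385; a·d/n = 218·55/385 = 31.1429; b·c/n = 101·11/385 = 2.8857
Stratum 2 (≥ 50 years): n = 285; a·d/n = 90·90/285 = 28.4211; b·c/n = 49·56/285 = 9.6281
OR_MH = (31.1429 + 28.4211) / (2.8857 + 9.6281) = 59.5639 / 12.5138 = 4.75986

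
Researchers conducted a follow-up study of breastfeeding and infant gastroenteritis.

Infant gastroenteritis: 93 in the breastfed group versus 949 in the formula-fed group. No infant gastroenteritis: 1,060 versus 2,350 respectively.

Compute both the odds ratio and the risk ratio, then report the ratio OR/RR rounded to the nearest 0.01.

0.77

From the description: a = 93, b = 1060, c = 949, d = 2350.
OR = (93·2350)/(1060·949) = 218550/1005940 = 0.21726
Risk in exposed = 93/1153 = 0.08066; risk in unexposed = 949/3299 = 0.28766; RR = 0.28039
OR/RR = 0.21726 / 0.28039 = 0.77483
The outcome is not rare, so the OR lies further from 1 than the RR.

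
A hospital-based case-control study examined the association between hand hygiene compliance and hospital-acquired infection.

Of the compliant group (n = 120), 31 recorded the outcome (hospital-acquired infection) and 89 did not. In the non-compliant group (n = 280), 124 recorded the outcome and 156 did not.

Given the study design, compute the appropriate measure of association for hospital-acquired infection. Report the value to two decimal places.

From the description: a = 31, b = 89, c = 124, d = 156.
This is a hospital-based case-control study: participants were sampled on outcome status, so risks in the source population cannot be estimated directly — relative risk is not valid here. The odds ratio is the appropriate measure.
OR = (a·d)/(b·c) = (31 × 156) / (89 × 124) = 4836 / 11036 = 0.43820

0.44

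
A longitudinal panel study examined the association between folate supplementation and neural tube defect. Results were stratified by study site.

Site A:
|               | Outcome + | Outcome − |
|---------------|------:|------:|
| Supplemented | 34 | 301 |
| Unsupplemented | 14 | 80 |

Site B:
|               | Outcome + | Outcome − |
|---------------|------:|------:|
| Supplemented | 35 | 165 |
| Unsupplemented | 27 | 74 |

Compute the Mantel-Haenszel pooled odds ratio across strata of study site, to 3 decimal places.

0.607

OR_MH = Σ(aᵢdᵢ/nᵢ) / Σ(bᵢcᵢ/nᵢ), where nᵢ is the stratum total.
Stratum 1 (Site A): n = 429; a·d/n = 34·80/429 = 6.3403; b·c/n = 301·14/429 = 9.8228
Stratum 2 (Site B): n = 301; a·d/n = 35·74/301 = 8.6047; b·c/n = 165·27/301 = 14.8007
OR_MH = (6.3403 + 8.6047) / (9.8228 + 14.8007) = 14.9450 / 24.6235 = 0.60694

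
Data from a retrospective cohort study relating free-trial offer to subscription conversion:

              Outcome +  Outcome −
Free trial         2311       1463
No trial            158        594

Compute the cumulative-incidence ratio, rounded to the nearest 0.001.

Cells: a = 2311, b = 1463, c = 158, d = 594.
Risk in exposed = 2311/3774 = 0.61235; risk in unexposed = 158/752 = 0.21011.
RR = 0.61235 / 0.21011 = 2.91446
The risk among the exposed is 2.91 times that among the unexposed.

2.914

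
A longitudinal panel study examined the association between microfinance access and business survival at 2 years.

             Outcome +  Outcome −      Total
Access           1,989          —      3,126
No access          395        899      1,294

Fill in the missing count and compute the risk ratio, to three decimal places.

The missing cell is in the exposed row: 3126 − 1989 = 1137.
So a = 1989, b = 1137, c = 395, d = 899.
RR = [a/(a+b)] / [c/(c+d)] = (1989/3126) / (395/1294) = 0.63628/0.30526 = 2.08441

2.084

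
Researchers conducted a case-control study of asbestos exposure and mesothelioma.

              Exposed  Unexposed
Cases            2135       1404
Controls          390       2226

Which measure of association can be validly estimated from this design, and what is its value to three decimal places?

Reading the table with exposure as columns: a = 2135 (Exposed, case), b = 390 (Exposed, non-case), c = 1404 (Unexposed, case), d = 2226.
This is a case-control study: participants were sampled on outcome status, so risks in the source population cannot be estimated directly — relative risk is not valid here. The odds ratio is the appropriate measure.
OR = (a·d)/(b·c) = (2135 × 2226) / (390 × 1404) = 4752510 / 547560 = 8.67943

8.679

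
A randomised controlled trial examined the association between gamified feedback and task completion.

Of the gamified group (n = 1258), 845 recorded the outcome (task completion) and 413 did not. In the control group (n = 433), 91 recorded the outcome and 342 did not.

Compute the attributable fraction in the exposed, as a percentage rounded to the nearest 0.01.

68.71

From the description: a = 845, b = 413, c = 91, d = 342.
Risk in exposed = 845/1258 = 0.67170; risk in unexposed = 91/433 = 0.21016.
RR = 0.67170/0.21016 = 3.19612
AR% = (RR − 1)/RR × 100 = (3.19612 − 1)/3.19612 × 100 = 68.7120%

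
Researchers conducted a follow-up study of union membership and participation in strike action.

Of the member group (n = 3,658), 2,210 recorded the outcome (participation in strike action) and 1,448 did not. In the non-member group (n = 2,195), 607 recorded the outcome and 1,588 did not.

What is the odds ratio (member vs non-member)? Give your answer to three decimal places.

From the description: a = 2210, b = 1448, c = 607, d = 1588.
OR = (a·d)/(b·c) = (2210 × 1588) / (1448 × 607) = 3509480 / 878936 = 3.99287
The odds of participation in strike action are about 3.99 times as high in the member group.

3.993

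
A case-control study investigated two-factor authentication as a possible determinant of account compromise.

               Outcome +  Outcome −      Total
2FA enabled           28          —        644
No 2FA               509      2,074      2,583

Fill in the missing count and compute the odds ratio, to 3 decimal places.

The missing cell is in the exposed row: 644 − 28 = 616.
So a = 28, b = 616, c = 509, d = 2074.
OR = (a·d)/(b·c) = (28 × 2074) / (616 × 509) = 58072 / 313544 = 0.18521

0.185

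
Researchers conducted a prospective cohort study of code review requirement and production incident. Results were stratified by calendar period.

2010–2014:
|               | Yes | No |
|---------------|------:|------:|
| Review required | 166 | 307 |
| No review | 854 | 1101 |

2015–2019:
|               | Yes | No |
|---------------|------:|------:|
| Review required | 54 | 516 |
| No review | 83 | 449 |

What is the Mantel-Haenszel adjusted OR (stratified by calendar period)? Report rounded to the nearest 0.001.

OR_MH = Σ(aᵢdᵢ/nᵢ) / Σ(bᵢcᵢ/nᵢ), where nᵢ is the stratum total.
Stratum 1 (2010–2014): n = 2428; a·d/n = 166·1101/2428 = 75.2743; b·c/n = 307·854/2428 = 107.9811
Stratum 2 (2015–2019): n = 1102; a·d/n = 54·449/1102 = 22.0018; b·c/n = 516·83/1102 = 38.8639
OR_MH = (75.2743 + 22.0018) / (107.9811 + 38.8639) = 97.2761 / 146.8449 = 0.66244

0.662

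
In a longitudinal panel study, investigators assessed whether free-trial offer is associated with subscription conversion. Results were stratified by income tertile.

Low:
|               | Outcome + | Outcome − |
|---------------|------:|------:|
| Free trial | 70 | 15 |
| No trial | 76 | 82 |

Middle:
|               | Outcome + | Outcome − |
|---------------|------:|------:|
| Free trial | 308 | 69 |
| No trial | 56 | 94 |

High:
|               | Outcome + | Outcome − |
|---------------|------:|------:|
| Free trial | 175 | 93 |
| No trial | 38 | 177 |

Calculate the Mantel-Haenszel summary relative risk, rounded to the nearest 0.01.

2.41

RR_MH = Σ(aᵢ·n₀ᵢ/nᵢ) / Σ(cᵢ·n₁ᵢ/nᵢ), with n₁ᵢ = aᵢ+bᵢ (exposed), n₀ᵢ = cᵢ+dᵢ (unexposed), nᵢ = n₁ᵢ+n₀ᵢ.
Stratum 1 (Low): n₁ = 85, n₀ = 158, n = 243; a·n₀/n = 70·158/243 = 45.5144; c·n₁/n = 76·85/243 = 26.5844
Stratum 2 (Middle): n₁ = 377, n₀ = 150, n = 527; a·n₀/n = 308·150/527 = 87.6660; c·n₁/n = 56·377/527 = 40.0607
Stratum 3 (High): n₁ = 268, n₀ = 215, n = 483; a·n₀/n = 175·215/483 = 77.8986; c·n₁/n = 38·268/483 = 21.0849
RR_MH = (45.5144 + 87.6660 + 77.8986) / (26.5844 + 40.0607 + 21.0849) = 211.0790 / 87.7300 = 2.40601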